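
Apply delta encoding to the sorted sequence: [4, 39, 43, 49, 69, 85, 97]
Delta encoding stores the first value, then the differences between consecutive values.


First value: 4
Deltas:
  39 - 4 = 35
  43 - 39 = 4
  49 - 43 = 6
  69 - 49 = 20
  85 - 69 = 16
  97 - 85 = 12


Delta encoded: [4, 35, 4, 6, 20, 16, 12]


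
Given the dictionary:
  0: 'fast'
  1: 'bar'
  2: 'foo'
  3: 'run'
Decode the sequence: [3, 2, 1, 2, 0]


Look up each index in the dictionary:
  3 -> 'run'
  2 -> 'foo'
  1 -> 'bar'
  2 -> 'foo'
  0 -> 'fast'

Decoded: "run foo bar foo fast"


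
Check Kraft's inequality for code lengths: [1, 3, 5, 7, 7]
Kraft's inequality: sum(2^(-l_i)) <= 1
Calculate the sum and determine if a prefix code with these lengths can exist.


Sum = 2^(-1) + 2^(-3) + 2^(-5) + 2^(-7) + 2^(-7)
    = 0.5 + 0.125 + 0.03125 + 0.0078125 + 0.0078125
    = 86/128 = 0.671875
Since 0.671875 <= 1, Kraft's inequality IS satisfied.
A prefix code with these lengths CAN exist.

Kraft sum = 0.671875. Satisfied.


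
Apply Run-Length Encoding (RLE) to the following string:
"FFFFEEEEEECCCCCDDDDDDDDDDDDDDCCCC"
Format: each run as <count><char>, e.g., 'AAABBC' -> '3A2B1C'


Scanning runs left to right:
  i=0: run of 'F' x 4 -> '4F'
  i=4: run of 'E' x 6 -> '6E'
  i=10: run of 'C' x 5 -> '5C'
  i=15: run of 'D' x 14 -> '14D'
  i=29: run of 'C' x 4 -> '4C'

RLE = 4F6E5C14D4C


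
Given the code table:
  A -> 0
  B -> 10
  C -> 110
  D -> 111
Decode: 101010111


Decoding:
10 -> B
10 -> B
10 -> B
111 -> D


Result: BBBD


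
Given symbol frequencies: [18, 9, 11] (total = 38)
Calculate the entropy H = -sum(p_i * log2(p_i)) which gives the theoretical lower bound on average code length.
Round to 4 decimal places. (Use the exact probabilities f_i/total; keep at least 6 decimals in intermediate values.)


Per-symbol terms -p_i * log2(p_i) with p_i = f_i/38:
  p = 18/38 = 0.473684: log2(p) = -1.078003, -p*log2(p) = 0.510633
  p = 9/38 = 0.236842: log2(p) = -2.078003, -p*log2(p) = 0.492158
  p = 11/38 = 0.289474: log2(p) = -1.788496, -p*log2(p) = 0.517722
H = 0.510633 + 0.492158 + 0.517722 = 1.520513

H = 1.5205 bits/symbol


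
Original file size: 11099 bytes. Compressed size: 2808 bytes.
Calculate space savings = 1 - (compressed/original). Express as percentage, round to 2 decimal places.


ratio = compressed/original = 2808/11099 = 0.252996
savings = 1 - ratio = 1 - 0.252996 = 0.747004
as a percentage: 0.747004 * 100 = 74.7%

Space savings = 1 - 2808/11099 = 74.7%


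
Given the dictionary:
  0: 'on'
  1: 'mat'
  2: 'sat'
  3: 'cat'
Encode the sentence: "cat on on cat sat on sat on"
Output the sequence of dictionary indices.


Look up each word in the dictionary:
  'cat' -> 3
  'on' -> 0
  'on' -> 0
  'cat' -> 3
  'sat' -> 2
  'on' -> 0
  'sat' -> 2
  'on' -> 0

Encoded: [3, 0, 0, 3, 2, 0, 2, 0]


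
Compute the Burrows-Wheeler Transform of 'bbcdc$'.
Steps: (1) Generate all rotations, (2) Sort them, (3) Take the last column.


Rotations (sorted):
  0: $bbcdc -> last char: c
  1: bbcdc$ -> last char: $
  2: bcdc$b -> last char: b
  3: c$bbcd -> last char: d
  4: cdc$bb -> last char: b
  5: dc$bbc -> last char: c


BWT = c$bdbc


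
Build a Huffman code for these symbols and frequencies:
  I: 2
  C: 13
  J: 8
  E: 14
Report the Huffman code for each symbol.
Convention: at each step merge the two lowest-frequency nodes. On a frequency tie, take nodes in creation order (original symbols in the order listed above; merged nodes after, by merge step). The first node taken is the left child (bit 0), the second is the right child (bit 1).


Huffman tree construction:
Step 1: Merge I(2) + J(8) = 10
Step 2: Merge (I+J)(10) + C(13) = 23
Step 3: Merge E(14) + ((I+J)+C)(23) = 37
Read each symbol's code off the tree from the root (left child = 0, right child = 1).

Codes:
  I: 100 (length 3)
  C: 11 (length 2)
  J: 101 (length 3)
  E: 0 (length 1)
Average code length: 70/37 = 1.8919 bits/symbol


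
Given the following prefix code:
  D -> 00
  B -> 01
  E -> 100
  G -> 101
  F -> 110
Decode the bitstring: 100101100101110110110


Decoding step by step:
Bits 100 -> E
Bits 101 -> G
Bits 100 -> E
Bits 101 -> G
Bits 110 -> F
Bits 110 -> F
Bits 110 -> F


Decoded message: EGEGFFF


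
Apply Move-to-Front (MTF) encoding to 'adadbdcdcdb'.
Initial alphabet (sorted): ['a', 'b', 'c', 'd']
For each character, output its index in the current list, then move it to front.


MTF encoding:
'a': index 0 in ['a', 'b', 'c', 'd'] -> ['a', 'b', 'c', 'd']
'd': index 3 in ['a', 'b', 'c', 'd'] -> ['d', 'a', 'b', 'c']
'a': index 1 in ['d', 'a', 'b', 'c'] -> ['a', 'd', 'b', 'c']
'd': index 1 in ['a', 'd', 'b', 'c'] -> ['d', 'a', 'b', 'c']
'b': index 2 in ['d', 'a', 'b', 'c'] -> ['b', 'd', 'a', 'c']
'd': index 1 in ['b', 'd', 'a', 'c'] -> ['d', 'b', 'a', 'c']
'c': index 3 in ['d', 'b', 'a', 'c'] -> ['c', 'd', 'b', 'a']
'd': index 1 in ['c', 'd', 'b', 'a'] -> ['d', 'c', 'b', 'a']
'c': index 1 in ['d', 'c', 'b', 'a'] -> ['c', 'd', 'b', 'a']
'd': index 1 in ['c', 'd', 'b', 'a'] -> ['d', 'c', 'b', 'a']
'b': index 2 in ['d', 'c', 'b', 'a'] -> ['b', 'd', 'c', 'a']


Output: [0, 3, 1, 1, 2, 1, 3, 1, 1, 1, 2]


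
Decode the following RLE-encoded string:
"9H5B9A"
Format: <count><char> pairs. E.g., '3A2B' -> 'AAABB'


Expanding each <count><char> pair:
  9H -> 'HHHHHHHHH'
  5B -> 'BBBBB'
  9A -> 'AAAAAAAAA'

Decoded = HHHHHHHHHBBBBBAAAAAAAAA


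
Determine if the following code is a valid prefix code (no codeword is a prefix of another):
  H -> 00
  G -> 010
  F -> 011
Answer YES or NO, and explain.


Checking each pair (does one codeword prefix another?):
  H='00' vs G='010': no prefix
  H='00' vs F='011': no prefix
  G='010' vs H='00': no prefix
  G='010' vs F='011': no prefix
  F='011' vs H='00': no prefix
  F='011' vs G='010': no prefix
No violation found over all pairs.

YES -- this is a valid prefix code. No codeword is a prefix of any other codeword.


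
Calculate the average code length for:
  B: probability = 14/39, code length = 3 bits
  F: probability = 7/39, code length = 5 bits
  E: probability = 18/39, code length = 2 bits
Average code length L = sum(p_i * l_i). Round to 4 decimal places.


Weighted contributions p_i * l_i:
  B: (14/39) * 3 = 42/39
  F: (7/39) * 5 = 35/39
  E: (18/39) * 2 = 36/39
Sum = (42 + 35 + 36)/39 = 113/39

L = 113/39 = 2.8974 bits/symbol


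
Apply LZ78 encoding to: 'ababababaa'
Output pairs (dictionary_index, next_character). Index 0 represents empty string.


LZ78 encoding steps:
Dictionary: {0: ''}
Step 1: w='' (idx 0), next='a' -> output (0, 'a'), add 'a' as idx 1
Step 2: w='' (idx 0), next='b' -> output (0, 'b'), add 'b' as idx 2
Step 3: w='a' (idx 1), next='b' -> output (1, 'b'), add 'ab' as idx 3
Step 4: w='ab' (idx 3), next='a' -> output (3, 'a'), add 'aba' as idx 4
Step 5: w='b' (idx 2), next='a' -> output (2, 'a'), add 'ba' as idx 5
Step 6: w='a' (idx 1), end of input -> output (1, '')


Encoded: [(0, 'a'), (0, 'b'), (1, 'b'), (3, 'a'), (2, 'a'), (1, '')]


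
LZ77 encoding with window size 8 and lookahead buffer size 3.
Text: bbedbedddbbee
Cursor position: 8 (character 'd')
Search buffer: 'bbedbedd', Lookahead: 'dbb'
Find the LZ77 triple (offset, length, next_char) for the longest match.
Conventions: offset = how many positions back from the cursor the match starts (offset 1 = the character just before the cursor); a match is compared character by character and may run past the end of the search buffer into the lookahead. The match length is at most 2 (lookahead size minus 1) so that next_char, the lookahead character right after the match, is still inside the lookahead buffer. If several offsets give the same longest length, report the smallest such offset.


Try each offset into the search buffer:
  offset=1 (pos 7, char 'd'): match length 1
  offset=2 (pos 6, char 'd'): match length 1
  offset=3 (pos 5, char 'e'): match length 0
  offset=4 (pos 4, char 'b'): match length 0
  offset=5 (pos 3, char 'd'): match length 2
  offset=6 (pos 2, char 'e'): match length 0
  offset=7 (pos 1, char 'b'): match length 0
  offset=8 (pos 0, char 'b'): match length 0
Longest match has length 2 at offset 5.
next_char = character at position 8 + 2 = 10 -> 'b'

Best match: offset=5, length=2 (matching 'db' starting at position 3)
LZ77 triple: (5, 2, 'b')


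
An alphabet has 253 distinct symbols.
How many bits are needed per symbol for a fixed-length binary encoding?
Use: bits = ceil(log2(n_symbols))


log2(253) = 7.983
Bracket: 2^7 = 128 < 253 <= 2^8 = 256
So ceil(log2(253)) = 8

bits = ceil(log2(253)) = ceil(7.983) = 8 bits


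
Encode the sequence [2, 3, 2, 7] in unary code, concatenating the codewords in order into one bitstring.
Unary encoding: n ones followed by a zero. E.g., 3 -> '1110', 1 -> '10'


Encode each number as n ones followed by a terminating 0:
  2 -> 110 (3 bits)
  3 -> 1110 (4 bits)
  2 -> 110 (3 bits)
  7 -> 11111110 (8 bits)
Total length = 3 + 4 + 3 + 8 = 18 bits.

Unary([2, 3, 2, 7]) = 110111011011111110 (18 bits)


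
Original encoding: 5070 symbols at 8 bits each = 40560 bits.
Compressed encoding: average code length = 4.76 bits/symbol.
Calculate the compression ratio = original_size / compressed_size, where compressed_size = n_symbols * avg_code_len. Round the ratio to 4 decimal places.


original_size = n_symbols * orig_bits = 5070 * 8 = 40560 bits
compressed_size = n_symbols * avg_code_len = 5070 * 4.76 = 24133.2 bits
ratio = original_size / compressed_size = 40560 / 24133.2 = 1.6807

Compression ratio = 1.6807


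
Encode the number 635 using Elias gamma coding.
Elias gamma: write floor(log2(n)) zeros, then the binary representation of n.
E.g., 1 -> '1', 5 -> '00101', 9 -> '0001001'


num_bits = floor(log2(635)) + 1 = 10
leading_zeros = num_bits - 1 = 9
binary(635) = 1001111011

Elias gamma(635) = '000000000' + '1001111011' = 0000000001001111011 (19 bits)


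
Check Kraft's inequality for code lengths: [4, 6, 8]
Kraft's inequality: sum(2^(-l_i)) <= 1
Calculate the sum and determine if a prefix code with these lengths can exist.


Sum = 2^(-4) + 2^(-6) + 2^(-8)
    = 0.0625 + 0.015625 + 0.00390625
    = 21/256 = 0.08203125
Since 0.08203125 <= 1, Kraft's inequality IS satisfied.
A prefix code with these lengths CAN exist.

Kraft sum = 0.08203125. Satisfied.


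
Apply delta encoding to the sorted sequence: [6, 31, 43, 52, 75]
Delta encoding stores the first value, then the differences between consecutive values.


First value: 6
Deltas:
  31 - 6 = 25
  43 - 31 = 12
  52 - 43 = 9
  75 - 52 = 23


Delta encoded: [6, 25, 12, 9, 23]


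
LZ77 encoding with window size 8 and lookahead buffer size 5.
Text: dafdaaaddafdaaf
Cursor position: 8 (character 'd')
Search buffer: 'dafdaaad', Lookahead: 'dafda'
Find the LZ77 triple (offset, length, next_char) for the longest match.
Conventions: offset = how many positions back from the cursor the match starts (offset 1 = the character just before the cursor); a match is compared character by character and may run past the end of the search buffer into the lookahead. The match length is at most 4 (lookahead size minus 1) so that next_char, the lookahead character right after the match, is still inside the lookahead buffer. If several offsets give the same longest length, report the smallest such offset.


Try each offset into the search buffer:
  offset=1 (pos 7, char 'd'): match length 1
  offset=2 (pos 6, char 'a'): match length 0
  offset=3 (pos 5, char 'a'): match length 0
  offset=4 (pos 4, char 'a'): match length 0
  offset=5 (pos 3, char 'd'): match length 2
  offset=6 (pos 2, char 'f'): match length 0
  offset=7 (pos 1, char 'a'): match length 0
  offset=8 (pos 0, char 'd'): match length 4
Longest match has length 4 at offset 8.
next_char = character at position 8 + 4 = 12 -> 'a'

Best match: offset=8, length=4 (matching 'dafd' starting at position 0)
LZ77 triple: (8, 4, 'a')


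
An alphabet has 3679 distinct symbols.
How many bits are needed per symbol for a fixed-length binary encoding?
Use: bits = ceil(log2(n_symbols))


log2(3679) = 11.8451
Bracket: 2^11 = 2048 < 3679 <= 2^12 = 4096
So ceil(log2(3679)) = 12

bits = ceil(log2(3679)) = ceil(11.8451) = 12 bits


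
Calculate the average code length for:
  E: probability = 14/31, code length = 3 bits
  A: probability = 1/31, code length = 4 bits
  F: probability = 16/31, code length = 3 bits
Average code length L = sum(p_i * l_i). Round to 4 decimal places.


Weighted contributions p_i * l_i:
  E: (14/31) * 3 = 42/31
  A: (1/31) * 4 = 4/31
  F: (16/31) * 3 = 48/31
Sum = (42 + 4 + 48)/31 = 94/31

L = 94/31 = 3.0323 bits/symbol


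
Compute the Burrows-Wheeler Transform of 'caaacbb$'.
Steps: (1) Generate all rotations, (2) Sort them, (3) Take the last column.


Rotations (sorted):
  0: $caaacbb -> last char: b
  1: aaacbb$c -> last char: c
  2: aacbb$ca -> last char: a
  3: acbb$caa -> last char: a
  4: b$caaacb -> last char: b
  5: bb$caaac -> last char: c
  6: caaacbb$ -> last char: $
  7: cbb$caaa -> last char: a


BWT = bcaabc$a


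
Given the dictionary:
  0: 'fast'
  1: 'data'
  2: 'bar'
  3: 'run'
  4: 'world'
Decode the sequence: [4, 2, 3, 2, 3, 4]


Look up each index in the dictionary:
  4 -> 'world'
  2 -> 'bar'
  3 -> 'run'
  2 -> 'bar'
  3 -> 'run'
  4 -> 'world'

Decoded: "world bar run bar run world"


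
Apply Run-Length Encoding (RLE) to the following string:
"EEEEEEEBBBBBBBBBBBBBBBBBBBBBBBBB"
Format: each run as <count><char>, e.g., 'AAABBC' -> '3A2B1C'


Scanning runs left to right:
  i=0: run of 'E' x 7 -> '7E'
  i=7: run of 'B' x 25 -> '25B'

RLE = 7E25B


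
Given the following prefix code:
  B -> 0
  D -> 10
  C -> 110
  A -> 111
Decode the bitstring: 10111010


Decoding step by step:
Bits 10 -> D
Bits 111 -> A
Bits 0 -> B
Bits 10 -> D


Decoded message: DABD


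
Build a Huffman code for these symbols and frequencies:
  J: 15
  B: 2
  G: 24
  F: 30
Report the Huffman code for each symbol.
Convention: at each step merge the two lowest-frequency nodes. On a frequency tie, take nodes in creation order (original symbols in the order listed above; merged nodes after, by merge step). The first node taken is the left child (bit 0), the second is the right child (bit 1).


Huffman tree construction:
Step 1: Merge B(2) + J(15) = 17
Step 2: Merge (B+J)(17) + G(24) = 41
Step 3: Merge F(30) + ((B+J)+G)(41) = 71
Read each symbol's code off the tree from the root (left child = 0, right child = 1).

Codes:
  J: 101 (length 3)
  B: 100 (length 3)
  G: 11 (length 2)
  F: 0 (length 1)
Average code length: 129/71 = 1.8169 bits/symbol


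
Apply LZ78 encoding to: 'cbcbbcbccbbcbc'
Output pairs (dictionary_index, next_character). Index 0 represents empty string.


LZ78 encoding steps:
Dictionary: {0: ''}
Step 1: w='' (idx 0), next='c' -> output (0, 'c'), add 'c' as idx 1
Step 2: w='' (idx 0), next='b' -> output (0, 'b'), add 'b' as idx 2
Step 3: w='c' (idx 1), next='b' -> output (1, 'b'), add 'cb' as idx 3
Step 4: w='b' (idx 2), next='c' -> output (2, 'c'), add 'bc' as idx 4
Step 5: w='bc' (idx 4), next='c' -> output (4, 'c'), add 'bcc' as idx 5
Step 6: w='b' (idx 2), next='b' -> output (2, 'b'), add 'bb' as idx 6
Step 7: w='cb' (idx 3), next='c' -> output (3, 'c'), add 'cbc' as idx 7


Encoded: [(0, 'c'), (0, 'b'), (1, 'b'), (2, 'c'), (4, 'c'), (2, 'b'), (3, 'c')]


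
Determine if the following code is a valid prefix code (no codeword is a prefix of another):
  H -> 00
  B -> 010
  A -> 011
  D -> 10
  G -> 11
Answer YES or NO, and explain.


Checking each pair (does one codeword prefix another?):
  H='00' vs B='010': no prefix
  H='00' vs A='011': no prefix
  H='00' vs D='10': no prefix
  H='00' vs G='11': no prefix
  B='010' vs H='00': no prefix
  B='010' vs A='011': no prefix
  B='010' vs D='10': no prefix
  B='010' vs G='11': no prefix
  A='011' vs H='00': no prefix
  A='011' vs B='010': no prefix
  A='011' vs D='10': no prefix
  A='011' vs G='11': no prefix
  D='10' vs H='00': no prefix
  D='10' vs B='010': no prefix
  D='10' vs A='011': no prefix
  D='10' vs G='11': no prefix
  G='11' vs H='00': no prefix
  G='11' vs B='010': no prefix
  G='11' vs A='011': no prefix
  G='11' vs D='10': no prefix
No violation found over all pairs.

YES -- this is a valid prefix code. No codeword is a prefix of any other codeword.


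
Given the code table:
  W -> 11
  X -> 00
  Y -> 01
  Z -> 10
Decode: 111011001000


Decoding:
11 -> W
10 -> Z
11 -> W
00 -> X
10 -> Z
00 -> X


Result: WZWXZX


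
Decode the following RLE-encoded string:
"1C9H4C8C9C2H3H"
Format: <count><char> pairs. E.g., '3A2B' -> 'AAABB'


Expanding each <count><char> pair:
  1C -> 'C'
  9H -> 'HHHHHHHHH'
  4C -> 'CCCC'
  8C -> 'CCCCCCCC'
  9C -> 'CCCCCCCCC'
  2H -> 'HH'
  3H -> 'HHH'

Decoded = CHHHHHHHHHCCCCCCCCCCCCCCCCCCCCCHHHHH


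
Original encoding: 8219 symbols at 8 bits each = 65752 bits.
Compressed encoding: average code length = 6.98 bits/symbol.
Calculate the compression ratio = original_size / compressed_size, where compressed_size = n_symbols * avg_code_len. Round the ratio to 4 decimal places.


original_size = n_symbols * orig_bits = 8219 * 8 = 65752 bits
compressed_size = n_symbols * avg_code_len = 8219 * 6.98 = 57368.62 bits
ratio = original_size / compressed_size = 65752 / 57368.62 = 1.1461

Compression ratio = 1.1461


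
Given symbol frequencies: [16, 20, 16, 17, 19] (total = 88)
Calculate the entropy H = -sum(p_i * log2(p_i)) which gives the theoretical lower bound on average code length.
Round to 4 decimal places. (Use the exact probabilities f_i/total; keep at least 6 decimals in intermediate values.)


Per-symbol terms -p_i * log2(p_i) with p_i = f_i/88:
  p = 16/88 = 0.181818: log2(p) = -2.459432, -p*log2(p) = 0.447169
  p = 20/88 = 0.227273: log2(p) = -2.137504, -p*log2(p) = 0.485796
  p = 16/88 = 0.181818: log2(p) = -2.459432, -p*log2(p) = 0.447169
  p = 17/88 = 0.193182: log2(p) = -2.371969, -p*log2(p) = 0.458221
  p = 19/88 = 0.215909: log2(p) = -2.211504, -p*log2(p) = 0.477484
H = 0.447169 + 0.485796 + 0.447169 + 0.458221 + 0.477484 = 2.315839

H = 2.3158 bits/symbol


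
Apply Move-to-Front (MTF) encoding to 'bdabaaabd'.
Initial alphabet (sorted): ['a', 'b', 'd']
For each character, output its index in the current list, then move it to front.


MTF encoding:
'b': index 1 in ['a', 'b', 'd'] -> ['b', 'a', 'd']
'd': index 2 in ['b', 'a', 'd'] -> ['d', 'b', 'a']
'a': index 2 in ['d', 'b', 'a'] -> ['a', 'd', 'b']
'b': index 2 in ['a', 'd', 'b'] -> ['b', 'a', 'd']
'a': index 1 in ['b', 'a', 'd'] -> ['a', 'b', 'd']
'a': index 0 in ['a', 'b', 'd'] -> ['a', 'b', 'd']
'a': index 0 in ['a', 'b', 'd'] -> ['a', 'b', 'd']
'b': index 1 in ['a', 'b', 'd'] -> ['b', 'a', 'd']
'd': index 2 in ['b', 'a', 'd'] -> ['d', 'b', 'a']


Output: [1, 2, 2, 2, 1, 0, 0, 1, 2]


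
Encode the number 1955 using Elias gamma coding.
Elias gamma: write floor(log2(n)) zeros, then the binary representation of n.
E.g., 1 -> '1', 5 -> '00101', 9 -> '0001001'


num_bits = floor(log2(1955)) + 1 = 11
leading_zeros = num_bits - 1 = 10
binary(1955) = 11110100011

Elias gamma(1955) = '0000000000' + '11110100011' = 000000000011110100011 (21 bits)


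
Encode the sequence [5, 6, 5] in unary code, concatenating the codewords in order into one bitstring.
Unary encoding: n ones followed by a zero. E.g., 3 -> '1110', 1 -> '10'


Encode each number as n ones followed by a terminating 0:
  5 -> 111110 (6 bits)
  6 -> 1111110 (7 bits)
  5 -> 111110 (6 bits)
Total length = 6 + 7 + 6 = 19 bits.

Unary([5, 6, 5]) = 1111101111110111110 (19 bits)


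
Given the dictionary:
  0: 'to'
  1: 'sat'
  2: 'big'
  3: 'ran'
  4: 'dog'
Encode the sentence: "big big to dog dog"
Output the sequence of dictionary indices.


Look up each word in the dictionary:
  'big' -> 2
  'big' -> 2
  'to' -> 0
  'dog' -> 4
  'dog' -> 4

Encoded: [2, 2, 0, 4, 4]


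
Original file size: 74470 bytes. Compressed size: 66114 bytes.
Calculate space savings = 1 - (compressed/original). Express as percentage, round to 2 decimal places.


ratio = compressed/original = 66114/74470 = 0.887794
savings = 1 - ratio = 1 - 0.887794 = 0.112206
as a percentage: 0.112206 * 100 = 11.22%

Space savings = 1 - 66114/74470 = 11.22%


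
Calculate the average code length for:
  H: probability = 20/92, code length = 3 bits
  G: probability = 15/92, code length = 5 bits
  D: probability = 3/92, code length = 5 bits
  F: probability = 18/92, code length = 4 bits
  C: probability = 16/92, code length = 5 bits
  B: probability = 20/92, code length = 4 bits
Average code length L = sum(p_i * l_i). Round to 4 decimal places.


Weighted contributions p_i * l_i:
  H: (20/92) * 3 = 60/92
  G: (15/92) * 5 = 75/92
  D: (3/92) * 5 = 15/92
  F: (18/92) * 4 = 72/92
  C: (16/92) * 5 = 80/92
  B: (20/92) * 4 = 80/92
Sum = (60 + 75 + 15 + 72 + 80 + 80)/92 = 382/92

L = 382/92 = 4.1522 bits/symbol


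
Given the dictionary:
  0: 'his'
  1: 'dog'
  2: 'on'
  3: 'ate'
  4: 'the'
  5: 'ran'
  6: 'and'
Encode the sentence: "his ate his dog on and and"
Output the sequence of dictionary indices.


Look up each word in the dictionary:
  'his' -> 0
  'ate' -> 3
  'his' -> 0
  'dog' -> 1
  'on' -> 2
  'and' -> 6
  'and' -> 6

Encoded: [0, 3, 0, 1, 2, 6, 6]


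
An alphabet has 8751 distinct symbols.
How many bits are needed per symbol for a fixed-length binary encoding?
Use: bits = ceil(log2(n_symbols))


log2(8751) = 13.0952
Bracket: 2^13 = 8192 < 8751 <= 2^14 = 16384
So ceil(log2(8751)) = 14

bits = ceil(log2(8751)) = ceil(13.0952) = 14 bits


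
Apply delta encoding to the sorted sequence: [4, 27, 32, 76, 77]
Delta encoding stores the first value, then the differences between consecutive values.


First value: 4
Deltas:
  27 - 4 = 23
  32 - 27 = 5
  76 - 32 = 44
  77 - 76 = 1


Delta encoded: [4, 23, 5, 44, 1]


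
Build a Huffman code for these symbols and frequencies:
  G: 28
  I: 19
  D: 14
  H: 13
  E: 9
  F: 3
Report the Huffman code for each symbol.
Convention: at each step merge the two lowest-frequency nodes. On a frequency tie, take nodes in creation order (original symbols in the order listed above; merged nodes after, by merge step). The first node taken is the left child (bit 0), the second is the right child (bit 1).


Huffman tree construction:
Step 1: Merge F(3) + E(9) = 12
Step 2: Merge (F+E)(12) + H(13) = 25
Step 3: Merge D(14) + I(19) = 33
Step 4: Merge ((F+E)+H)(25) + G(28) = 53
Step 5: Merge (D+I)(33) + (((F+E)+H)+G)(53) = 86
Read each symbol's code off the tree from the root (left child = 0, right child = 1).

Codes:
  G: 11 (length 2)
  I: 01 (length 2)
  D: 00 (length 2)
  H: 101 (length 3)
  E: 1001 (length 4)
  F: 1000 (length 4)
Average code length: 209/86 = 2.4302 bits/symbol


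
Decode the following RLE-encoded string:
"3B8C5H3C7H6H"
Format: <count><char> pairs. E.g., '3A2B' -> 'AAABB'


Expanding each <count><char> pair:
  3B -> 'BBB'
  8C -> 'CCCCCCCC'
  5H -> 'HHHHH'
  3C -> 'CCC'
  7H -> 'HHHHHHH'
  6H -> 'HHHHHH'

Decoded = BBBCCCCCCCCHHHHHCCCHHHHHHHHHHHHH


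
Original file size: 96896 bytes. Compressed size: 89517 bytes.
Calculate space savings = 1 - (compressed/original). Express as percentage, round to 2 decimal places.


ratio = compressed/original = 89517/96896 = 0.923846
savings = 1 - ratio = 1 - 0.923846 = 0.076154
as a percentage: 0.076154 * 100 = 7.62%

Space savings = 1 - 89517/96896 = 7.62%


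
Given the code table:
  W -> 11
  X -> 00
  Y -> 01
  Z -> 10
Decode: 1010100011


Decoding:
10 -> Z
10 -> Z
10 -> Z
00 -> X
11 -> W


Result: ZZZXW


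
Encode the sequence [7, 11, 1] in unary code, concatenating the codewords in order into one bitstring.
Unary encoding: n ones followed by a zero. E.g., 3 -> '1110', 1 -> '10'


Encode each number as n ones followed by a terminating 0:
  7 -> 11111110 (8 bits)
  11 -> 111111111110 (12 bits)
  1 -> 10 (2 bits)
Total length = 8 + 12 + 2 = 22 bits.

Unary([7, 11, 1]) = 1111111011111111111010 (22 bits)


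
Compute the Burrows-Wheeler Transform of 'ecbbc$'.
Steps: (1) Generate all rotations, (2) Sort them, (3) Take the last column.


Rotations (sorted):
  0: $ecbbc -> last char: c
  1: bbc$ec -> last char: c
  2: bc$ecb -> last char: b
  3: c$ecbb -> last char: b
  4: cbbc$e -> last char: e
  5: ecbbc$ -> last char: $


BWT = ccbbe$


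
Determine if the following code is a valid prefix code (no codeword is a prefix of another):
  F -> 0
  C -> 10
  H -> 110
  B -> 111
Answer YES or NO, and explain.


Checking each pair (does one codeword prefix another?):
  F='0' vs C='10': no prefix
  F='0' vs H='110': no prefix
  F='0' vs B='111': no prefix
  C='10' vs F='0': no prefix
  C='10' vs H='110': no prefix
  C='10' vs B='111': no prefix
  H='110' vs F='0': no prefix
  H='110' vs C='10': no prefix
  H='110' vs B='111': no prefix
  B='111' vs F='0': no prefix
  B='111' vs C='10': no prefix
  B='111' vs H='110': no prefix
No violation found over all pairs.

YES -- this is a valid prefix code. No codeword is a prefix of any other codeword.


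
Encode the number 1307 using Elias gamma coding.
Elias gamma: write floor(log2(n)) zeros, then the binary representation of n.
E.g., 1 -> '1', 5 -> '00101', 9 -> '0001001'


num_bits = floor(log2(1307)) + 1 = 11
leading_zeros = num_bits - 1 = 10
binary(1307) = 10100011011

Elias gamma(1307) = '0000000000' + '10100011011' = 000000000010100011011 (21 bits)


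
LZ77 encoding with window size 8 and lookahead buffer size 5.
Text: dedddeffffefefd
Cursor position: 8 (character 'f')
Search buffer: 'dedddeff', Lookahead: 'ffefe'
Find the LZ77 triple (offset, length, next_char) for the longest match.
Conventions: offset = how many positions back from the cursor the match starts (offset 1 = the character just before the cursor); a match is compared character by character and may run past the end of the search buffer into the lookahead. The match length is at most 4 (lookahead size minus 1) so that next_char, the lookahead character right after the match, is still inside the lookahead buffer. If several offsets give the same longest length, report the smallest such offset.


Try each offset into the search buffer:
  offset=1 (pos 7, char 'f'): match length 2
  offset=2 (pos 6, char 'f'): match length 2
  offset=3 (pos 5, char 'e'): match length 0
  offset=4 (pos 4, char 'd'): match length 0
  offset=5 (pos 3, char 'd'): match length 0
  offset=6 (pos 2, char 'd'): match length 0
  offset=7 (pos 1, char 'e'): match length 0
  offset=8 (pos 0, char 'd'): match length 0
Longest match has length 2, found at offsets 1, 2; take the smallest, offset 1.
next_char = character at position 8 + 2 = 10 -> 'e'

Best match: offset=1, length=2 (matching 'ff' starting at position 7)
LZ77 triple: (1, 2, 'e')


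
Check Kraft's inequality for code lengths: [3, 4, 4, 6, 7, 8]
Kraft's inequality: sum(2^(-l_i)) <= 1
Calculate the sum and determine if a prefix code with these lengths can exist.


Sum = 2^(-3) + 2^(-4) + 2^(-4) + 2^(-6) + 2^(-7) + 2^(-8)
    = 0.125 + 0.0625 + 0.0625 + 0.015625 + 0.0078125 + 0.00390625
    = 71/256 = 0.27734375
Since 0.27734375 <= 1, Kraft's inequality IS satisfied.
A prefix code with these lengths CAN exist.

Kraft sum = 0.27734375. Satisfied.


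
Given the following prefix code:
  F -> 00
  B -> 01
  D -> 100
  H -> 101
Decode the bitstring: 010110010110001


Decoding step by step:
Bits 01 -> B
Bits 01 -> B
Bits 100 -> D
Bits 101 -> H
Bits 100 -> D
Bits 01 -> B


Decoded message: BBDHDB


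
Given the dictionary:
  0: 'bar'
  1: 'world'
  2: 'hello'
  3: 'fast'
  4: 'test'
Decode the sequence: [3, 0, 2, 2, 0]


Look up each index in the dictionary:
  3 -> 'fast'
  0 -> 'bar'
  2 -> 'hello'
  2 -> 'hello'
  0 -> 'bar'

Decoded: "fast bar hello hello bar"


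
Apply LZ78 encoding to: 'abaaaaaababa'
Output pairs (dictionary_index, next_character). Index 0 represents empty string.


LZ78 encoding steps:
Dictionary: {0: ''}
Step 1: w='' (idx 0), next='a' -> output (0, 'a'), add 'a' as idx 1
Step 2: w='' (idx 0), next='b' -> output (0, 'b'), add 'b' as idx 2
Step 3: w='a' (idx 1), next='a' -> output (1, 'a'), add 'aa' as idx 3
Step 4: w='aa' (idx 3), next='a' -> output (3, 'a'), add 'aaa' as idx 4
Step 5: w='a' (idx 1), next='b' -> output (1, 'b'), add 'ab' as idx 5
Step 6: w='ab' (idx 5), next='a' -> output (5, 'a'), add 'aba' as idx 6


Encoded: [(0, 'a'), (0, 'b'), (1, 'a'), (3, 'a'), (1, 'b'), (5, 'a')]


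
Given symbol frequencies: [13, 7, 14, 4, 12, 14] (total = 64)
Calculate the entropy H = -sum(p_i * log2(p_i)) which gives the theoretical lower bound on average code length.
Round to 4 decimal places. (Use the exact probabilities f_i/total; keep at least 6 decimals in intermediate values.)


Per-symbol terms -p_i * log2(p_i) with p_i = f_i/64:
  p = 13/64 = 0.203125: log2(p) = -2.299560, -p*log2(p) = 0.467098
  p = 7/64 = 0.109375: log2(p) = -3.192645, -p*log2(p) = 0.349196
  p = 14/64 = 0.218750: log2(p) = -2.192645, -p*log2(p) = 0.479641
  p = 4/64 = 0.062500: log2(p) = -4.000000, -p*log2(p) = 0.250000
  p = 12/64 = 0.187500: log2(p) = -2.415037, -p*log2(p) = 0.452820
  p = 14/64 = 0.218750: log2(p) = -2.192645, -p*log2(p) = 0.479641
H = 0.467098 + 0.349196 + 0.479641 + 0.250000 + 0.452820 + 0.479641 = 2.478396

H = 2.4784 bits/symbol


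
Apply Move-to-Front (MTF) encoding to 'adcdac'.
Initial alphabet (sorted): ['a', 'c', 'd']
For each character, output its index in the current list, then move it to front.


MTF encoding:
'a': index 0 in ['a', 'c', 'd'] -> ['a', 'c', 'd']
'd': index 2 in ['a', 'c', 'd'] -> ['d', 'a', 'c']
'c': index 2 in ['d', 'a', 'c'] -> ['c', 'd', 'a']
'd': index 1 in ['c', 'd', 'a'] -> ['d', 'c', 'a']
'a': index 2 in ['d', 'c', 'a'] -> ['a', 'd', 'c']
'c': index 2 in ['a', 'd', 'c'] -> ['c', 'a', 'd']


Output: [0, 2, 2, 1, 2, 2]


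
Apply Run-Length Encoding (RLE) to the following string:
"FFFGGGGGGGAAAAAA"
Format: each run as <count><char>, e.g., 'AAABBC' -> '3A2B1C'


Scanning runs left to right:
  i=0: run of 'F' x 3 -> '3F'
  i=3: run of 'G' x 7 -> '7G'
  i=10: run of 'A' x 6 -> '6A'

RLE = 3F7G6A


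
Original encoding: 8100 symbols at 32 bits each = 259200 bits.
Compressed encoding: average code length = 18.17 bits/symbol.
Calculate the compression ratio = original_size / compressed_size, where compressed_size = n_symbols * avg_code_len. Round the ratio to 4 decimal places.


original_size = n_symbols * orig_bits = 8100 * 32 = 259200 bits
compressed_size = n_symbols * avg_code_len = 8100 * 18.17 = 147177.0 bits
ratio = original_size / compressed_size = 259200 / 147177.0 = 1.7611

Compression ratio = 1.7611


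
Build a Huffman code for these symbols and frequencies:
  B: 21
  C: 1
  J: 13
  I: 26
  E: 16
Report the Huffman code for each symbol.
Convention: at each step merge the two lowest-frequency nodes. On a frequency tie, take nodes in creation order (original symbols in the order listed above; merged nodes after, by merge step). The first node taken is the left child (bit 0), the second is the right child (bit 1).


Huffman tree construction:
Step 1: Merge C(1) + J(13) = 14
Step 2: Merge (C+J)(14) + E(16) = 30
Step 3: Merge B(21) + I(26) = 47
Step 4: Merge ((C+J)+E)(30) + (B+I)(47) = 77
Read each symbol's code off the tree from the root (left child = 0, right child = 1).

Codes:
  B: 10 (length 2)
  C: 000 (length 3)
  J: 001 (length 3)
  I: 11 (length 2)
  E: 01 (length 2)
Average code length: 168/77 = 2.1818 bits/symbol


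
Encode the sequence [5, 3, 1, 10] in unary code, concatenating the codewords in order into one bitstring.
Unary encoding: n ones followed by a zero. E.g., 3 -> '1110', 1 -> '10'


Encode each number as n ones followed by a terminating 0:
  5 -> 111110 (6 bits)
  3 -> 1110 (4 bits)
  1 -> 10 (2 bits)
  10 -> 11111111110 (11 bits)
Total length = 6 + 4 + 2 + 11 = 23 bits.

Unary([5, 3, 1, 10]) = 11111011101011111111110 (23 bits)


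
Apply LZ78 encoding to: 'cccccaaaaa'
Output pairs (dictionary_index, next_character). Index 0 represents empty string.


LZ78 encoding steps:
Dictionary: {0: ''}
Step 1: w='' (idx 0), next='c' -> output (0, 'c'), add 'c' as idx 1
Step 2: w='c' (idx 1), next='c' -> output (1, 'c'), add 'cc' as idx 2
Step 3: w='cc' (idx 2), next='a' -> output (2, 'a'), add 'cca' as idx 3
Step 4: w='' (idx 0), next='a' -> output (0, 'a'), add 'a' as idx 4
Step 5: w='a' (idx 4), next='a' -> output (4, 'a'), add 'aa' as idx 5
Step 6: w='a' (idx 4), end of input -> output (4, '')


Encoded: [(0, 'c'), (1, 'c'), (2, 'a'), (0, 'a'), (4, 'a'), (4, '')]


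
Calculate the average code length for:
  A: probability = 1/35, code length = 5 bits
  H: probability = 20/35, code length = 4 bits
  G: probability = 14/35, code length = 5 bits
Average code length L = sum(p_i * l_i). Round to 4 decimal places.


Weighted contributions p_i * l_i:
  A: (1/35) * 5 = 5/35
  H: (20/35) * 4 = 80/35
  G: (14/35) * 5 = 70/35
Sum = (5 + 80 + 70)/35 = 155/35

L = 155/35 = 4.4286 bits/symbol


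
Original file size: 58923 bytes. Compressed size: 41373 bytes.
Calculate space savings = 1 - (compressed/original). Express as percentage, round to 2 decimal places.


ratio = compressed/original = 41373/58923 = 0.702154
savings = 1 - ratio = 1 - 0.702154 = 0.297846
as a percentage: 0.297846 * 100 = 29.78%

Space savings = 1 - 41373/58923 = 29.78%


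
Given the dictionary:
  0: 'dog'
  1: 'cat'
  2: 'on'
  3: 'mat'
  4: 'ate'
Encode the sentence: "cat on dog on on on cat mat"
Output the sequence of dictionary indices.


Look up each word in the dictionary:
  'cat' -> 1
  'on' -> 2
  'dog' -> 0
  'on' -> 2
  'on' -> 2
  'on' -> 2
  'cat' -> 1
  'mat' -> 3

Encoded: [1, 2, 0, 2, 2, 2, 1, 3]


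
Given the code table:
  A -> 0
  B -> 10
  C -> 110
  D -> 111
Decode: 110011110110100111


Decoding:
110 -> C
0 -> A
111 -> D
10 -> B
110 -> C
10 -> B
0 -> A
111 -> D


Result: CADBCBAD


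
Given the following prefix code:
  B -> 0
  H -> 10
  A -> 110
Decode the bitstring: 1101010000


Decoding step by step:
Bits 110 -> A
Bits 10 -> H
Bits 10 -> H
Bits 0 -> B
Bits 0 -> B
Bits 0 -> B


Decoded message: AHHBBB


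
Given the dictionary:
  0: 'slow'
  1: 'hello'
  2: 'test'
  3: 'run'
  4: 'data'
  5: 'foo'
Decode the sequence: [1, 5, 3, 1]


Look up each index in the dictionary:
  1 -> 'hello'
  5 -> 'foo'
  3 -> 'run'
  1 -> 'hello'

Decoded: "hello foo run hello"


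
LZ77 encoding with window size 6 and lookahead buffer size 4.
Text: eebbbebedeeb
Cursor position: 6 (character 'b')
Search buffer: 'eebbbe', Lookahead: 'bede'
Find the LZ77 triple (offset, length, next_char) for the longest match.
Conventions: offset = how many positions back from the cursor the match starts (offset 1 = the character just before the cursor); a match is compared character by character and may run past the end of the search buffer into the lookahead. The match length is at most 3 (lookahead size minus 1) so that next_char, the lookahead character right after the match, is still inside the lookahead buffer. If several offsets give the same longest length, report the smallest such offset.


Try each offset into the search buffer:
  offset=1 (pos 5, char 'e'): match length 0
  offset=2 (pos 4, char 'b'): match length 2
  offset=3 (pos 3, char 'b'): match length 1
  offset=4 (pos 2, char 'b'): match length 1
  offset=5 (pos 1, char 'e'): match length 0
  offset=6 (pos 0, char 'e'): match length 0
Longest match has length 2 at offset 2.
next_char = character at position 6 + 2 = 8 -> 'd'

Best match: offset=2, length=2 (matching 'be' starting at position 4)
LZ77 triple: (2, 2, 'd')


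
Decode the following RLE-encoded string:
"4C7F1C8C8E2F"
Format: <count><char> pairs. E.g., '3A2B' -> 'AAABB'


Expanding each <count><char> pair:
  4C -> 'CCCC'
  7F -> 'FFFFFFF'
  1C -> 'C'
  8C -> 'CCCCCCCC'
  8E -> 'EEEEEEEE'
  2F -> 'FF'

Decoded = CCCCFFFFFFFCCCCCCCCCEEEEEEEEFF


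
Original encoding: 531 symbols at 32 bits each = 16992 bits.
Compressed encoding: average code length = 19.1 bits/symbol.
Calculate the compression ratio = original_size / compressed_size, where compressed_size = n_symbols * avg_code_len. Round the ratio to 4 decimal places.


original_size = n_symbols * orig_bits = 531 * 32 = 16992 bits
compressed_size = n_symbols * avg_code_len = 531 * 19.1 = 10142.1 bits
ratio = original_size / compressed_size = 16992 / 10142.1 = 1.6754

Compression ratio = 1.6754


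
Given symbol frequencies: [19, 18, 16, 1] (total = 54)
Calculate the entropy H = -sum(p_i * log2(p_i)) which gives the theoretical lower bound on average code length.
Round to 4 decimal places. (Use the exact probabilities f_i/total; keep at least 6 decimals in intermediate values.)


Per-symbol terms -p_i * log2(p_i) with p_i = f_i/54:
  p = 19/54 = 0.351852: log2(p) = -1.506960, -p*log2(p) = 0.530227
  p = 18/54 = 0.333333: log2(p) = -1.584963, -p*log2(p) = 0.528321
  p = 16/54 = 0.296296: log2(p) = -1.754888, -p*log2(p) = 0.519967
  p = 1/54 = 0.018519: log2(p) = -5.754888, -p*log2(p) = 0.106572
H = 0.530227 + 0.528321 + 0.519967 + 0.106572 = 1.685087

H = 1.6851 bits/symbol


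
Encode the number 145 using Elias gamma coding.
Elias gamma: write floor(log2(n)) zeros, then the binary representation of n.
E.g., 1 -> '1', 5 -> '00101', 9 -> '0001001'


num_bits = floor(log2(145)) + 1 = 8
leading_zeros = num_bits - 1 = 7
binary(145) = 10010001

Elias gamma(145) = '0000000' + '10010001' = 000000010010001 (15 bits)


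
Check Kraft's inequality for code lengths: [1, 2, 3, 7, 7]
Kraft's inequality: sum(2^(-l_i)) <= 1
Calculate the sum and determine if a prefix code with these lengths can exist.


Sum = 2^(-1) + 2^(-2) + 2^(-3) + 2^(-7) + 2^(-7)
    = 0.5 + 0.25 + 0.125 + 0.0078125 + 0.0078125
    = 114/128 = 0.890625
Since 0.890625 <= 1, Kraft's inequality IS satisfied.
A prefix code with these lengths CAN exist.

Kraft sum = 0.890625. Satisfied.


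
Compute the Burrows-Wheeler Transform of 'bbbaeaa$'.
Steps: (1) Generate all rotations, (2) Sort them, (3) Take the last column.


Rotations (sorted):
  0: $bbbaeaa -> last char: a
  1: a$bbbaea -> last char: a
  2: aa$bbbae -> last char: e
  3: aeaa$bbb -> last char: b
  4: baeaa$bb -> last char: b
  5: bbaeaa$b -> last char: b
  6: bbbaeaa$ -> last char: $
  7: eaa$bbba -> last char: a


BWT = aaebbb$a


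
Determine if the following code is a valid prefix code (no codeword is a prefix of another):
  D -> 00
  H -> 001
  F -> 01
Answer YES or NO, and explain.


Checking each pair (does one codeword prefix another?):
  D='00' vs H='001': prefix -- VIOLATION

NO -- this is NOT a valid prefix code. D (00) is a prefix of H (001).


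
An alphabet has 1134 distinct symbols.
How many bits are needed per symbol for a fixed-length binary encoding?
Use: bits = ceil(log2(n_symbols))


log2(1134) = 10.1472
Bracket: 2^10 = 1024 < 1134 <= 2^11 = 2048
So ceil(log2(1134)) = 11

bits = ceil(log2(1134)) = ceil(10.1472) = 11 bits


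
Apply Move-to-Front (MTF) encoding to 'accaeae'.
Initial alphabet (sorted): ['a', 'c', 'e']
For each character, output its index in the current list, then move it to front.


MTF encoding:
'a': index 0 in ['a', 'c', 'e'] -> ['a', 'c', 'e']
'c': index 1 in ['a', 'c', 'e'] -> ['c', 'a', 'e']
'c': index 0 in ['c', 'a', 'e'] -> ['c', 'a', 'e']
'a': index 1 in ['c', 'a', 'e'] -> ['a', 'c', 'e']
'e': index 2 in ['a', 'c', 'e'] -> ['e', 'a', 'c']
'a': index 1 in ['e', 'a', 'c'] -> ['a', 'e', 'c']
'e': index 1 in ['a', 'e', 'c'] -> ['e', 'a', 'c']


Output: [0, 1, 0, 1, 2, 1, 1]


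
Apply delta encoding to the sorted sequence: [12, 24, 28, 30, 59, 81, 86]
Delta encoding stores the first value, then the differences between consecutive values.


First value: 12
Deltas:
  24 - 12 = 12
  28 - 24 = 4
  30 - 28 = 2
  59 - 30 = 29
  81 - 59 = 22
  86 - 81 = 5


Delta encoded: [12, 12, 4, 2, 29, 22, 5]


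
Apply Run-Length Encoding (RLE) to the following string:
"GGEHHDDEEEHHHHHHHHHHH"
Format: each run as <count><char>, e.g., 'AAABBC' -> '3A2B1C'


Scanning runs left to right:
  i=0: run of 'G' x 2 -> '2G'
  i=2: run of 'E' x 1 -> '1E'
  i=3: run of 'H' x 2 -> '2H'
  i=5: run of 'D' x 2 -> '2D'
  i=7: run of 'E' x 3 -> '3E'
  i=10: run of 'H' x 11 -> '11H'

RLE = 2G1E2H2D3E11H
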